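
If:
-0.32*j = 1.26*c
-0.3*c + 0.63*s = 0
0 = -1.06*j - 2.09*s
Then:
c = 0.00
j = 0.00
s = 0.00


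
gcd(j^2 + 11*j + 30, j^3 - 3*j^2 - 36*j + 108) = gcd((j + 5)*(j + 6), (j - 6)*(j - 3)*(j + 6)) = j + 6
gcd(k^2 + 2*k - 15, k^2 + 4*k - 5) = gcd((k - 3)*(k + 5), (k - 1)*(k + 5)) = k + 5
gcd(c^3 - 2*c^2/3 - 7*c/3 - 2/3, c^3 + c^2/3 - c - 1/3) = c^2 + 4*c/3 + 1/3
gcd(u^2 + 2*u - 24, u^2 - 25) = 1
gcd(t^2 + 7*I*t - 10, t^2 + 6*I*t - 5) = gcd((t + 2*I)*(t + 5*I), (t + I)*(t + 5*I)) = t + 5*I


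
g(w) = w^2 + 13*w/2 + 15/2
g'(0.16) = 6.82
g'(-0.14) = 6.22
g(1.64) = 20.85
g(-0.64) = 3.75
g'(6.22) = 18.94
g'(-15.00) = -23.50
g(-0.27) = 5.82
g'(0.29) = 7.08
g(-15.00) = 135.00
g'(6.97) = 20.44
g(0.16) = 8.57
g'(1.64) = 9.78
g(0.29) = 9.47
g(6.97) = 101.39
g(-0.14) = 6.61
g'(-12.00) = -17.50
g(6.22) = 86.62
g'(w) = 2*w + 13/2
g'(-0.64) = 5.22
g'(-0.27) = 5.96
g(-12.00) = 73.50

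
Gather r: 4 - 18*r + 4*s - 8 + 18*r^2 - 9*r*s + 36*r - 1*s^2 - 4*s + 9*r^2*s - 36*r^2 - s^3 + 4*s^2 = r^2*(9*s - 18) + r*(18 - 9*s) - s^3 + 3*s^2 - 4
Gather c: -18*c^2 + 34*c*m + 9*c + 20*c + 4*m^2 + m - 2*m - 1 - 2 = -18*c^2 + c*(34*m + 29) + 4*m^2 - m - 3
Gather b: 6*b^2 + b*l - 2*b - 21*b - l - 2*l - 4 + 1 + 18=6*b^2 + b*(l - 23) - 3*l + 15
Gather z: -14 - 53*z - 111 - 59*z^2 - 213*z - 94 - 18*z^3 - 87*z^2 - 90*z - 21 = -18*z^3 - 146*z^2 - 356*z - 240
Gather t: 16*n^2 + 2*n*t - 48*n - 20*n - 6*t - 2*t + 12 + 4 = 16*n^2 - 68*n + t*(2*n - 8) + 16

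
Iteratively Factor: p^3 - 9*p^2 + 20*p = (p - 5)*(p^2 - 4*p) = (p - 5)*(p - 4)*(p)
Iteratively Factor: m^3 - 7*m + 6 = (m - 2)*(m^2 + 2*m - 3) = (m - 2)*(m - 1)*(m + 3)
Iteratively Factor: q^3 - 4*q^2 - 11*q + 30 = (q - 2)*(q^2 - 2*q - 15) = (q - 5)*(q - 2)*(q + 3)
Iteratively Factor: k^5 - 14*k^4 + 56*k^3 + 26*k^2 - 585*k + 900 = (k - 5)*(k^4 - 9*k^3 + 11*k^2 + 81*k - 180) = (k - 5)*(k + 3)*(k^3 - 12*k^2 + 47*k - 60) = (k - 5)*(k - 4)*(k + 3)*(k^2 - 8*k + 15) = (k - 5)^2*(k - 4)*(k + 3)*(k - 3)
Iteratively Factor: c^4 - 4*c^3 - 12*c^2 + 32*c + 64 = (c - 4)*(c^3 - 12*c - 16) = (c - 4)*(c + 2)*(c^2 - 2*c - 8) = (c - 4)^2*(c + 2)*(c + 2)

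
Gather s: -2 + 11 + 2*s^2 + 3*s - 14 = 2*s^2 + 3*s - 5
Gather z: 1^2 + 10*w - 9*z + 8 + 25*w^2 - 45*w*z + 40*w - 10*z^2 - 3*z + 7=25*w^2 + 50*w - 10*z^2 + z*(-45*w - 12) + 16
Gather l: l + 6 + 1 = l + 7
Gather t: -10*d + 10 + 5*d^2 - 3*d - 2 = 5*d^2 - 13*d + 8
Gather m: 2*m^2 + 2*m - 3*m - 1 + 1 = 2*m^2 - m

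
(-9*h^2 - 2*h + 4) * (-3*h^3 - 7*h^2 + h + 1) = 27*h^5 + 69*h^4 - 7*h^3 - 39*h^2 + 2*h + 4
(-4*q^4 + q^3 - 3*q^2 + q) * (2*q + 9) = -8*q^5 - 34*q^4 + 3*q^3 - 25*q^2 + 9*q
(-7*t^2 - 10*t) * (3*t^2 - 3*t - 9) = -21*t^4 - 9*t^3 + 93*t^2 + 90*t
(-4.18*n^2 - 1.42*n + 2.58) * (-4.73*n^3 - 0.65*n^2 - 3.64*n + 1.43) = 19.7714*n^5 + 9.4336*n^4 + 3.9348*n^3 - 2.4856*n^2 - 11.4218*n + 3.6894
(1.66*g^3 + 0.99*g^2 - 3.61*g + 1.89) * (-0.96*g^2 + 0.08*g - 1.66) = -1.5936*g^5 - 0.8176*g^4 + 0.7892*g^3 - 3.7466*g^2 + 6.1438*g - 3.1374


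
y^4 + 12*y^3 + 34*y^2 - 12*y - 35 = (y - 1)*(y + 1)*(y + 5)*(y + 7)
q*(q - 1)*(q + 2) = q^3 + q^2 - 2*q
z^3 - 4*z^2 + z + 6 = (z - 3)*(z - 2)*(z + 1)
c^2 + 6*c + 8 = (c + 2)*(c + 4)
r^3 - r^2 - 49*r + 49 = (r - 7)*(r - 1)*(r + 7)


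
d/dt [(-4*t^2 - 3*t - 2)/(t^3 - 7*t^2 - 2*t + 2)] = (4*t^4 + 6*t^3 - 7*t^2 - 44*t - 10)/(t^6 - 14*t^5 + 45*t^4 + 32*t^3 - 24*t^2 - 8*t + 4)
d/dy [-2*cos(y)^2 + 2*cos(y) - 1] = -2*sin(y) + 2*sin(2*y)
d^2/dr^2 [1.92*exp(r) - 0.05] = 1.92*exp(r)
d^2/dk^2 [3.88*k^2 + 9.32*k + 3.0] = 7.76000000000000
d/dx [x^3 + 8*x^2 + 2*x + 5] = 3*x^2 + 16*x + 2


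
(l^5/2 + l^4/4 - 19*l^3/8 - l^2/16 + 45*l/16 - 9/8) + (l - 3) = l^5/2 + l^4/4 - 19*l^3/8 - l^2/16 + 61*l/16 - 33/8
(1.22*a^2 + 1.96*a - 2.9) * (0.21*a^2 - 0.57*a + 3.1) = 0.2562*a^4 - 0.2838*a^3 + 2.0558*a^2 + 7.729*a - 8.99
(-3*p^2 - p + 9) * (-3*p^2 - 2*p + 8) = 9*p^4 + 9*p^3 - 49*p^2 - 26*p + 72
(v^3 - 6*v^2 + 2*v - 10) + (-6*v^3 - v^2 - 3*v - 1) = -5*v^3 - 7*v^2 - v - 11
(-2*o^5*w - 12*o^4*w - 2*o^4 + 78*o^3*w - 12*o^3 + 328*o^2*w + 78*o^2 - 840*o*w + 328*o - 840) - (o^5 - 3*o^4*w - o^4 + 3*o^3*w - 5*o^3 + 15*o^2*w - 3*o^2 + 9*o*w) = -2*o^5*w - o^5 - 9*o^4*w - o^4 + 75*o^3*w - 7*o^3 + 313*o^2*w + 81*o^2 - 849*o*w + 328*o - 840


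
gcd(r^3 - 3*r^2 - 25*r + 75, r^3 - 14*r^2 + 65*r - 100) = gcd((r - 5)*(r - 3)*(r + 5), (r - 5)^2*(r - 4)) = r - 5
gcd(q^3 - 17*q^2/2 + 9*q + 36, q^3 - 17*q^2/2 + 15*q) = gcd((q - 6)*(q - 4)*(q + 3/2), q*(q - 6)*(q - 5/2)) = q - 6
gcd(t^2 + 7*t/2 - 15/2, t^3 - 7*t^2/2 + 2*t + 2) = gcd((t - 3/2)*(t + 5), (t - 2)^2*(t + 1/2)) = 1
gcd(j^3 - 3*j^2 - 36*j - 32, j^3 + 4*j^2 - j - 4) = j^2 + 5*j + 4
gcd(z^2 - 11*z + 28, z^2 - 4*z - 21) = z - 7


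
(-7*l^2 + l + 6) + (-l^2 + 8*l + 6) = -8*l^2 + 9*l + 12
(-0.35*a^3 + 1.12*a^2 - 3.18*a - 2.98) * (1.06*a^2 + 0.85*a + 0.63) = -0.371*a^5 + 0.8897*a^4 - 2.6393*a^3 - 5.1562*a^2 - 4.5364*a - 1.8774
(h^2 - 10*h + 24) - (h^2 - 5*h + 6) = 18 - 5*h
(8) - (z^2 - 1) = 9 - z^2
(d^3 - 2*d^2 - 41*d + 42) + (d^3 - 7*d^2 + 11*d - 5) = 2*d^3 - 9*d^2 - 30*d + 37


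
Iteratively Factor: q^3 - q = (q)*(q^2 - 1) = q*(q - 1)*(q + 1)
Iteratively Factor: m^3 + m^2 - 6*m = (m - 2)*(m^2 + 3*m) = (m - 2)*(m + 3)*(m)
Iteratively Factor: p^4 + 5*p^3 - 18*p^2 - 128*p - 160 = (p + 4)*(p^3 + p^2 - 22*p - 40) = (p + 2)*(p + 4)*(p^2 - p - 20) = (p + 2)*(p + 4)^2*(p - 5)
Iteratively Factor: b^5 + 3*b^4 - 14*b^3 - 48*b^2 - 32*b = (b - 4)*(b^4 + 7*b^3 + 14*b^2 + 8*b) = (b - 4)*(b + 2)*(b^3 + 5*b^2 + 4*b) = b*(b - 4)*(b + 2)*(b^2 + 5*b + 4) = b*(b - 4)*(b + 2)*(b + 4)*(b + 1)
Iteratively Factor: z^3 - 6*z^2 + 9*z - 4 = (z - 1)*(z^2 - 5*z + 4) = (z - 1)^2*(z - 4)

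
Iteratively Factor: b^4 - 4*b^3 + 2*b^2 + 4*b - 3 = (b - 1)*(b^3 - 3*b^2 - b + 3) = (b - 3)*(b - 1)*(b^2 - 1) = (b - 3)*(b - 1)*(b + 1)*(b - 1)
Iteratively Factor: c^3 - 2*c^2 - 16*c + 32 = (c - 4)*(c^2 + 2*c - 8) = (c - 4)*(c + 4)*(c - 2)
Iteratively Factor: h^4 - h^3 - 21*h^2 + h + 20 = (h - 1)*(h^3 - 21*h - 20) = (h - 5)*(h - 1)*(h^2 + 5*h + 4) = (h - 5)*(h - 1)*(h + 1)*(h + 4)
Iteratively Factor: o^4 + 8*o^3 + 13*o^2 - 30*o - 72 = (o - 2)*(o^3 + 10*o^2 + 33*o + 36) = (o - 2)*(o + 3)*(o^2 + 7*o + 12) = (o - 2)*(o + 3)^2*(o + 4)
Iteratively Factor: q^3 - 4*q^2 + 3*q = (q)*(q^2 - 4*q + 3) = q*(q - 3)*(q - 1)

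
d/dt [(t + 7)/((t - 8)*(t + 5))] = (-t^2 - 14*t - 19)/(t^4 - 6*t^3 - 71*t^2 + 240*t + 1600)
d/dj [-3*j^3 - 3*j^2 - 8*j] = -9*j^2 - 6*j - 8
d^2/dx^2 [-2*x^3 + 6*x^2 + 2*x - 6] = 12 - 12*x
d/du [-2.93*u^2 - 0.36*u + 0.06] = -5.86*u - 0.36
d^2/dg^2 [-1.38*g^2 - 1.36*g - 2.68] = -2.76000000000000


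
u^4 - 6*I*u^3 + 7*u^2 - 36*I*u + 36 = (u - 6*I)*(u - 3*I)*(u + I)*(u + 2*I)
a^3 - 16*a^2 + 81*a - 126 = (a - 7)*(a - 6)*(a - 3)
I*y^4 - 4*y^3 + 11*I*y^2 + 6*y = y*(y - I)*(y + 6*I)*(I*y + 1)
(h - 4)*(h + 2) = h^2 - 2*h - 8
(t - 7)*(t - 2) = t^2 - 9*t + 14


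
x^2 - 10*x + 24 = (x - 6)*(x - 4)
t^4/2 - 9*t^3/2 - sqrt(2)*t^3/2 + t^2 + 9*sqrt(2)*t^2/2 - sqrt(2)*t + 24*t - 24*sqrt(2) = (t/2 + 1)*(t - 8)*(t - 3)*(t - sqrt(2))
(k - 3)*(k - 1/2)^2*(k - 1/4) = k^4 - 17*k^3/4 + 17*k^2/4 - 25*k/16 + 3/16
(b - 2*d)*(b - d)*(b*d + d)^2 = b^4*d^2 - 3*b^3*d^3 + 2*b^3*d^2 + 2*b^2*d^4 - 6*b^2*d^3 + b^2*d^2 + 4*b*d^4 - 3*b*d^3 + 2*d^4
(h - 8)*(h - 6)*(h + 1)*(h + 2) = h^4 - 11*h^3 + 8*h^2 + 116*h + 96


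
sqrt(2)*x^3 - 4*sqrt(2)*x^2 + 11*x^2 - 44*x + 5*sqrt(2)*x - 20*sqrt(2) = (x - 4)*(x + 5*sqrt(2))*(sqrt(2)*x + 1)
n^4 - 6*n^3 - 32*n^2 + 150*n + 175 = (n - 7)*(n - 5)*(n + 1)*(n + 5)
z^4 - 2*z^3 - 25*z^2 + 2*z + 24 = (z - 6)*(z - 1)*(z + 1)*(z + 4)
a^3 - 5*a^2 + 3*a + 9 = (a - 3)^2*(a + 1)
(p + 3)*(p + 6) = p^2 + 9*p + 18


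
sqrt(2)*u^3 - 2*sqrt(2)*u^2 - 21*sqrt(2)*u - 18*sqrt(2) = (u - 6)*(u + 3)*(sqrt(2)*u + sqrt(2))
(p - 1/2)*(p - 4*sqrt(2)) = p^2 - 4*sqrt(2)*p - p/2 + 2*sqrt(2)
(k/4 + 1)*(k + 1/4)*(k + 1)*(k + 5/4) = k^4/4 + 13*k^3/8 + 189*k^2/64 + 121*k/64 + 5/16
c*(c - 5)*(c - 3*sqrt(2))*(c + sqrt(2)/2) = c^4 - 5*c^3 - 5*sqrt(2)*c^3/2 - 3*c^2 + 25*sqrt(2)*c^2/2 + 15*c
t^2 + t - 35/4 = (t - 5/2)*(t + 7/2)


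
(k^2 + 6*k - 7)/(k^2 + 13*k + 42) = (k - 1)/(k + 6)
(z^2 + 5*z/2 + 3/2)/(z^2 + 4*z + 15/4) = 2*(z + 1)/(2*z + 5)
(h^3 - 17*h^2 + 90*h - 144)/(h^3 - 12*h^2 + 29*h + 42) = (h^2 - 11*h + 24)/(h^2 - 6*h - 7)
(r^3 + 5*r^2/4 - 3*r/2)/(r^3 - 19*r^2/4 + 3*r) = (r + 2)/(r - 4)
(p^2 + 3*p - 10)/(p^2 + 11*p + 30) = (p - 2)/(p + 6)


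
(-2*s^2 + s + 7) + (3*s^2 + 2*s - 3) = s^2 + 3*s + 4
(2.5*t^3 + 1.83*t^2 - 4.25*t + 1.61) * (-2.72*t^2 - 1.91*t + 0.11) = -6.8*t^5 - 9.7526*t^4 + 8.3397*t^3 + 3.9396*t^2 - 3.5426*t + 0.1771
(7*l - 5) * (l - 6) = 7*l^2 - 47*l + 30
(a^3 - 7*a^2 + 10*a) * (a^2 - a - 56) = a^5 - 8*a^4 - 39*a^3 + 382*a^2 - 560*a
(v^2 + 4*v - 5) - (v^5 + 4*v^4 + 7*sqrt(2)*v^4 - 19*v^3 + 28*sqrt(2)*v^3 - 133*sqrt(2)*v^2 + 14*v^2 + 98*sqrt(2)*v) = -v^5 - 7*sqrt(2)*v^4 - 4*v^4 - 28*sqrt(2)*v^3 + 19*v^3 - 13*v^2 + 133*sqrt(2)*v^2 - 98*sqrt(2)*v + 4*v - 5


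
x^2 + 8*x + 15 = (x + 3)*(x + 5)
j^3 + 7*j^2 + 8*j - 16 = (j - 1)*(j + 4)^2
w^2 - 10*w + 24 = (w - 6)*(w - 4)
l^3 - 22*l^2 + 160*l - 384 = (l - 8)^2*(l - 6)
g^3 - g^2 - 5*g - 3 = (g - 3)*(g + 1)^2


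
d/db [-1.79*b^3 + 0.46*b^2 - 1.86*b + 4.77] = -5.37*b^2 + 0.92*b - 1.86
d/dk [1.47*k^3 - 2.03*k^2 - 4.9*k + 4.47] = 4.41*k^2 - 4.06*k - 4.9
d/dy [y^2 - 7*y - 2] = 2*y - 7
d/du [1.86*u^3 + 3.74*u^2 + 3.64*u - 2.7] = 5.58*u^2 + 7.48*u + 3.64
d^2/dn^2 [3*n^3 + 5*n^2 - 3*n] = 18*n + 10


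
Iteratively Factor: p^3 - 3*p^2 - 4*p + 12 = (p + 2)*(p^2 - 5*p + 6) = (p - 3)*(p + 2)*(p - 2)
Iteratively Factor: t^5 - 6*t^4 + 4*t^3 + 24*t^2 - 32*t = (t + 2)*(t^4 - 8*t^3 + 20*t^2 - 16*t) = t*(t + 2)*(t^3 - 8*t^2 + 20*t - 16) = t*(t - 4)*(t + 2)*(t^2 - 4*t + 4) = t*(t - 4)*(t - 2)*(t + 2)*(t - 2)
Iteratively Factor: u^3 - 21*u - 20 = (u - 5)*(u^2 + 5*u + 4) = (u - 5)*(u + 1)*(u + 4)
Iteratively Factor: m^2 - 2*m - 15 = (m - 5)*(m + 3)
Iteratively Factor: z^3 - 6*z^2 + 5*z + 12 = (z + 1)*(z^2 - 7*z + 12) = (z - 4)*(z + 1)*(z - 3)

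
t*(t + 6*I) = t^2 + 6*I*t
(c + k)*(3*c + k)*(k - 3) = 3*c^2*k - 9*c^2 + 4*c*k^2 - 12*c*k + k^3 - 3*k^2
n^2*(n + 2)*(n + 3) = n^4 + 5*n^3 + 6*n^2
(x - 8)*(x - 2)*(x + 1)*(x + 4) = x^4 - 5*x^3 - 30*x^2 + 40*x + 64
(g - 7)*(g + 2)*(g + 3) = g^3 - 2*g^2 - 29*g - 42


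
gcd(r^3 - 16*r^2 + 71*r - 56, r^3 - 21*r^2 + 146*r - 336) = r^2 - 15*r + 56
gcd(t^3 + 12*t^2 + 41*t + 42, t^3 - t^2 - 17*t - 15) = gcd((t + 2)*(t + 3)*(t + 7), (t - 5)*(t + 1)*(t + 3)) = t + 3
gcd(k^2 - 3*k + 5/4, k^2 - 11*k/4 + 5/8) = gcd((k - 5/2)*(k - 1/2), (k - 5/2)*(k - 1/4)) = k - 5/2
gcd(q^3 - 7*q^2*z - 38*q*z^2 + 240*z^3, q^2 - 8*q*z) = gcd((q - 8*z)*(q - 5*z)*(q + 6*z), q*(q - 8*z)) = -q + 8*z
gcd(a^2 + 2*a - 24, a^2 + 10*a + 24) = a + 6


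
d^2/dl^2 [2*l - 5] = 0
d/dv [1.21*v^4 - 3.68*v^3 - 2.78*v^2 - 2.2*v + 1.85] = 4.84*v^3 - 11.04*v^2 - 5.56*v - 2.2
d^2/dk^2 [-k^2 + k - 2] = -2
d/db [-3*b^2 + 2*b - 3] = 2 - 6*b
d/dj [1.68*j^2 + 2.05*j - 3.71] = 3.36*j + 2.05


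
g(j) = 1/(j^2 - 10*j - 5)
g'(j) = (10 - 2*j)/(j^2 - 10*j - 5)^2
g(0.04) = -0.19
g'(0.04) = 0.34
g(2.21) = -0.05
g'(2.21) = 0.01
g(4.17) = -0.03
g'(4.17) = 0.00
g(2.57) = -0.04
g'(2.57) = 0.01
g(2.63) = -0.04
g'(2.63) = 0.01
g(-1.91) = 0.06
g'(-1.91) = 0.04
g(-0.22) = -0.36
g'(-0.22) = 1.38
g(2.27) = -0.04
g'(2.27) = 0.01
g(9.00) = -0.07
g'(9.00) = -0.04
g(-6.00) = 0.01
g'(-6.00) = 0.00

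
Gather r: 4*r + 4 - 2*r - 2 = 2*r + 2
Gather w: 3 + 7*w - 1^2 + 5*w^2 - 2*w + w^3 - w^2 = w^3 + 4*w^2 + 5*w + 2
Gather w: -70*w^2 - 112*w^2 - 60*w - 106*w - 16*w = -182*w^2 - 182*w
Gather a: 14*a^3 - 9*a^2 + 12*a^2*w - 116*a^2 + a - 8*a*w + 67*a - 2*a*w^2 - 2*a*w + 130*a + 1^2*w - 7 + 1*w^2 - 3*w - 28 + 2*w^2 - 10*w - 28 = 14*a^3 + a^2*(12*w - 125) + a*(-2*w^2 - 10*w + 198) + 3*w^2 - 12*w - 63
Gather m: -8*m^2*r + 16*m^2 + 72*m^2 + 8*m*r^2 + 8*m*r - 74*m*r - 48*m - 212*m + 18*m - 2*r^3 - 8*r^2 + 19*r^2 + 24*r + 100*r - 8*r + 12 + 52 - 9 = m^2*(88 - 8*r) + m*(8*r^2 - 66*r - 242) - 2*r^3 + 11*r^2 + 116*r + 55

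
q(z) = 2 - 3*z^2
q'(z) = -6*z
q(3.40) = -32.68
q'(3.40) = -20.40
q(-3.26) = -29.88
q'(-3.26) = 19.56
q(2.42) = -15.57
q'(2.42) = -14.52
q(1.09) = -1.56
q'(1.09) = -6.54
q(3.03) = -25.54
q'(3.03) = -18.18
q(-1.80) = -7.72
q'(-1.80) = 10.80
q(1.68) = -6.47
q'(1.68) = -10.08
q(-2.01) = -10.12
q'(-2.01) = 12.06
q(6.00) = -106.00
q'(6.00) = -36.00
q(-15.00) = -673.00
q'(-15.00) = 90.00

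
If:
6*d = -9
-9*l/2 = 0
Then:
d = -3/2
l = 0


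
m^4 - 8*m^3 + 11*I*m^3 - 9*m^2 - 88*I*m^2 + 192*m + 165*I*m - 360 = (m - 5)*(m - 3)*(m + 3*I)*(m + 8*I)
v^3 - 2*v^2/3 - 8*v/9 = v*(v - 4/3)*(v + 2/3)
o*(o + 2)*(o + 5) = o^3 + 7*o^2 + 10*o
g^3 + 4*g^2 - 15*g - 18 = (g - 3)*(g + 1)*(g + 6)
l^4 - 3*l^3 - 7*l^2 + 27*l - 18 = (l - 3)*(l - 2)*(l - 1)*(l + 3)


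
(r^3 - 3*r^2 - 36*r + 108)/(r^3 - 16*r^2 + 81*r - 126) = (r + 6)/(r - 7)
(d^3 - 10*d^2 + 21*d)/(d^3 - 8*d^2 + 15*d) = (d - 7)/(d - 5)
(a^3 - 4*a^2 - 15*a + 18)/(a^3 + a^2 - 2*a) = (a^2 - 3*a - 18)/(a*(a + 2))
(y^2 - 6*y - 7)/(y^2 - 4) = (y^2 - 6*y - 7)/(y^2 - 4)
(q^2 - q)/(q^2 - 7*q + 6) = q/(q - 6)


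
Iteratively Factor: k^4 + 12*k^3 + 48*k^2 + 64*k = (k)*(k^3 + 12*k^2 + 48*k + 64) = k*(k + 4)*(k^2 + 8*k + 16) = k*(k + 4)^2*(k + 4)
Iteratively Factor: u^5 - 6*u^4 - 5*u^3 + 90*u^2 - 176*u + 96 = (u - 1)*(u^4 - 5*u^3 - 10*u^2 + 80*u - 96) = (u - 1)*(u + 4)*(u^3 - 9*u^2 + 26*u - 24) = (u - 3)*(u - 1)*(u + 4)*(u^2 - 6*u + 8) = (u - 3)*(u - 2)*(u - 1)*(u + 4)*(u - 4)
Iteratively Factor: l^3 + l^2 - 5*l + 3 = (l + 3)*(l^2 - 2*l + 1) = (l - 1)*(l + 3)*(l - 1)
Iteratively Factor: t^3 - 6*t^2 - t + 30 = (t + 2)*(t^2 - 8*t + 15) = (t - 3)*(t + 2)*(t - 5)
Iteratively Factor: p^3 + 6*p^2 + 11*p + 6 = (p + 3)*(p^2 + 3*p + 2) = (p + 1)*(p + 3)*(p + 2)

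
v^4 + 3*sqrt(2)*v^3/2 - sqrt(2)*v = v*(v - sqrt(2)/2)*(v + sqrt(2))^2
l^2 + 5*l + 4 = (l + 1)*(l + 4)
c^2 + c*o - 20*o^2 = (c - 4*o)*(c + 5*o)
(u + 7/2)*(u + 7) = u^2 + 21*u/2 + 49/2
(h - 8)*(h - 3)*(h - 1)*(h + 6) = h^4 - 6*h^3 - 37*h^2 + 186*h - 144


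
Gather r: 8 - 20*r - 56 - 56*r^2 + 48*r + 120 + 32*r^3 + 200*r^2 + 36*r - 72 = 32*r^3 + 144*r^2 + 64*r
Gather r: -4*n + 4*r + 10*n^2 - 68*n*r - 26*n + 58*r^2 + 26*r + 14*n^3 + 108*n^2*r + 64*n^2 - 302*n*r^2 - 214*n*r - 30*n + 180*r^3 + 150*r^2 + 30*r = 14*n^3 + 74*n^2 - 60*n + 180*r^3 + r^2*(208 - 302*n) + r*(108*n^2 - 282*n + 60)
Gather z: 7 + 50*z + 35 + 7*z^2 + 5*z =7*z^2 + 55*z + 42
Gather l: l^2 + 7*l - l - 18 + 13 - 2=l^2 + 6*l - 7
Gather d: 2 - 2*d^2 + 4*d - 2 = -2*d^2 + 4*d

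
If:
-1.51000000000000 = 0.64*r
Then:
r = -2.36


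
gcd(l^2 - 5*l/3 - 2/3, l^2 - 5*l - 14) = 1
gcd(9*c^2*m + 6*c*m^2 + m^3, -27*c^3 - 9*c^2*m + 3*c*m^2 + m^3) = 9*c^2 + 6*c*m + m^2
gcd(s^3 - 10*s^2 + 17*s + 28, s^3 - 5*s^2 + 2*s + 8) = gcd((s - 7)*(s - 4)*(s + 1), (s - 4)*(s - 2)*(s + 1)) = s^2 - 3*s - 4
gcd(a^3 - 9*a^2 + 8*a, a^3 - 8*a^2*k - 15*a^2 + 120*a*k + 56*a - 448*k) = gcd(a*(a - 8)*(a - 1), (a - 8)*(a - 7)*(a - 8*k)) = a - 8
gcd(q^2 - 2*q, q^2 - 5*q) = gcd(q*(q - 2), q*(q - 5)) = q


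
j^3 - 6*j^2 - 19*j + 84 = (j - 7)*(j - 3)*(j + 4)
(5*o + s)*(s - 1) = 5*o*s - 5*o + s^2 - s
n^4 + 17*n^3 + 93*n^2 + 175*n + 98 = (n + 1)*(n + 2)*(n + 7)^2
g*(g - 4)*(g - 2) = g^3 - 6*g^2 + 8*g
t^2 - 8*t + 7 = (t - 7)*(t - 1)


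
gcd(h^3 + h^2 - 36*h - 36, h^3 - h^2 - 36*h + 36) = h^2 - 36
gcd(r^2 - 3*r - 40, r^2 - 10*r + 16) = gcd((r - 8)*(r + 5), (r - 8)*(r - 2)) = r - 8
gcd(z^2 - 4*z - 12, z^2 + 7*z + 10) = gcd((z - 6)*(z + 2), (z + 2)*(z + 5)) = z + 2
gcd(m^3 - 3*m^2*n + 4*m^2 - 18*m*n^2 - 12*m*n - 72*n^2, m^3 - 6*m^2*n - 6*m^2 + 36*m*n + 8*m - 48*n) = m - 6*n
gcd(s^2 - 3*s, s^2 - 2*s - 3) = s - 3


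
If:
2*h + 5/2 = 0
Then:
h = -5/4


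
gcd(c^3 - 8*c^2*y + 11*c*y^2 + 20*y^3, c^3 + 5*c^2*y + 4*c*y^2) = c + y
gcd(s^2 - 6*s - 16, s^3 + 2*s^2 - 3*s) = 1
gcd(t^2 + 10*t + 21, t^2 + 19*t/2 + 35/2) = t + 7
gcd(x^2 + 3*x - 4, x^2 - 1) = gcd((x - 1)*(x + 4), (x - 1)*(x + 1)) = x - 1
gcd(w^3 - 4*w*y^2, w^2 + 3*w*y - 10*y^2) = -w + 2*y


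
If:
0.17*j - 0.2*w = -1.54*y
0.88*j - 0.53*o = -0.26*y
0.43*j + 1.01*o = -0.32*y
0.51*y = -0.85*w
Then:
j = 0.00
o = 0.00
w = 0.00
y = 0.00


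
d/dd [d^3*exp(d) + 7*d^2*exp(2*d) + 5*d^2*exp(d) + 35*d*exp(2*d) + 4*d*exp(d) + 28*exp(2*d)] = (d^3 + 14*d^2*exp(d) + 8*d^2 + 84*d*exp(d) + 14*d + 91*exp(d) + 4)*exp(d)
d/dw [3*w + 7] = 3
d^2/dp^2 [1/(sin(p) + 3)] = (3*sin(p) + cos(p)^2 + 1)/(sin(p) + 3)^3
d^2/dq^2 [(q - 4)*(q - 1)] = 2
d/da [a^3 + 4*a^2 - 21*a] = 3*a^2 + 8*a - 21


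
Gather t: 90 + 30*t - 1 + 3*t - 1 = 33*t + 88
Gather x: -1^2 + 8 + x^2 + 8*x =x^2 + 8*x + 7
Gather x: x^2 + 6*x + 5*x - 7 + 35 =x^2 + 11*x + 28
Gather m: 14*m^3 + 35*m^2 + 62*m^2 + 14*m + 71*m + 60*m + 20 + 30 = 14*m^3 + 97*m^2 + 145*m + 50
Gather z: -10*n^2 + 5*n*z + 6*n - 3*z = -10*n^2 + 6*n + z*(5*n - 3)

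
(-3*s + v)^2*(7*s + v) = 63*s^3 - 33*s^2*v + s*v^2 + v^3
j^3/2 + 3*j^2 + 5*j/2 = j*(j/2 + 1/2)*(j + 5)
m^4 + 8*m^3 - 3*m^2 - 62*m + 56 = (m - 2)*(m - 1)*(m + 4)*(m + 7)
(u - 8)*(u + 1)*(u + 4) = u^3 - 3*u^2 - 36*u - 32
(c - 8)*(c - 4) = c^2 - 12*c + 32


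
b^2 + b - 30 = (b - 5)*(b + 6)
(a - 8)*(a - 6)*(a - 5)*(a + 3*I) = a^4 - 19*a^3 + 3*I*a^3 + 118*a^2 - 57*I*a^2 - 240*a + 354*I*a - 720*I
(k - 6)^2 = k^2 - 12*k + 36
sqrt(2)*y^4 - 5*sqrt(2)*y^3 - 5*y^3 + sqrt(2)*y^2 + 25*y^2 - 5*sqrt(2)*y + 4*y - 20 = (y - 5)*(y - 2*sqrt(2))*(y - sqrt(2))*(sqrt(2)*y + 1)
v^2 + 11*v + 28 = (v + 4)*(v + 7)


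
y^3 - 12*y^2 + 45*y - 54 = (y - 6)*(y - 3)^2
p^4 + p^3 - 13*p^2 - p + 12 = (p - 3)*(p - 1)*(p + 1)*(p + 4)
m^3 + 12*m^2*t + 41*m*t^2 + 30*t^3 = (m + t)*(m + 5*t)*(m + 6*t)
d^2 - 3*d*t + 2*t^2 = (d - 2*t)*(d - t)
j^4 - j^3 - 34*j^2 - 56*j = j*(j - 7)*(j + 2)*(j + 4)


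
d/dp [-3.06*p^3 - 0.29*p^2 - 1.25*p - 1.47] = -9.18*p^2 - 0.58*p - 1.25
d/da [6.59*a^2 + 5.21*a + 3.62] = 13.18*a + 5.21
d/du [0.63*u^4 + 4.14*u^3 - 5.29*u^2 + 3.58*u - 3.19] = 2.52*u^3 + 12.42*u^2 - 10.58*u + 3.58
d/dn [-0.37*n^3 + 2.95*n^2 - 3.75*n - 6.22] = -1.11*n^2 + 5.9*n - 3.75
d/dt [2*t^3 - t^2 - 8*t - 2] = 6*t^2 - 2*t - 8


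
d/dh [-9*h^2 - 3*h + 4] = -18*h - 3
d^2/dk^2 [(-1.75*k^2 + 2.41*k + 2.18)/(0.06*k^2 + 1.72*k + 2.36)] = (6.93889390390723e-18*k^4 + 0.378552*k^3 + 1.533888*k^2 - 0.697680000000002*k - 26.777696)/(0.000216*k^6 + 0.018576*k^5 + 0.558*k^4 + 6.54976*k^3 + 21.948*k^2 + 28.739136*k + 13.144256)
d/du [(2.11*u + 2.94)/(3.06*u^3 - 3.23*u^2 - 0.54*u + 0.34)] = (-12.9132*u^3 - 20.1739*u^2 + 18.9924*u + 2.305)/(9.3636*u^6 - 19.7676*u^5 + 7.1281*u^4 + 5.5692*u^3 - 1.9048*u^2 - 0.3672*u + 0.1156)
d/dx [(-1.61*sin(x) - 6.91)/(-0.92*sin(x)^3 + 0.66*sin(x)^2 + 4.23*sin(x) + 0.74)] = (-2.9624*sin(x)^3 - 18.009*sin(x)^2 + 9.1212*sin(x) + 28.0379)*cos(x)/(0.8464*sin(x)^6 - 1.2144*sin(x)^5 - 7.3476*sin(x)^4 + 4.222*sin(x)^3 + 18.8697*sin(x)^2 + 6.2604*sin(x) + 0.5476)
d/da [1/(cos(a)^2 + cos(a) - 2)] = (2*cos(a) + 1)*sin(a)/(cos(a)^2 + cos(a) - 2)^2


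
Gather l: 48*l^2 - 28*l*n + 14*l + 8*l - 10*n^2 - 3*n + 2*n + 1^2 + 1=48*l^2 + l*(22 - 28*n) - 10*n^2 - n + 2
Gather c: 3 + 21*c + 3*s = 21*c + 3*s + 3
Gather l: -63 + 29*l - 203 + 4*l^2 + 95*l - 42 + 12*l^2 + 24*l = 16*l^2 + 148*l - 308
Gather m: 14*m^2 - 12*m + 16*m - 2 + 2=14*m^2 + 4*m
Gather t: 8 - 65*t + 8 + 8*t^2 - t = 8*t^2 - 66*t + 16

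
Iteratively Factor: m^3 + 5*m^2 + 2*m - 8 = (m + 2)*(m^2 + 3*m - 4) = (m - 1)*(m + 2)*(m + 4)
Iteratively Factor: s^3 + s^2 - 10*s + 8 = (s + 4)*(s^2 - 3*s + 2) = (s - 2)*(s + 4)*(s - 1)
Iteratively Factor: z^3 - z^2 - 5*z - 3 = (z + 1)*(z^2 - 2*z - 3) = (z - 3)*(z + 1)*(z + 1)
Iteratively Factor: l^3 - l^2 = (l)*(l^2 - l) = l^2*(l - 1)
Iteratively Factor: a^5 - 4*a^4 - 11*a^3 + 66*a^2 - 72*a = (a - 3)*(a^4 - a^3 - 14*a^2 + 24*a) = a*(a - 3)*(a^3 - a^2 - 14*a + 24) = a*(a - 3)*(a - 2)*(a^2 + a - 12) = a*(a - 3)*(a - 2)*(a + 4)*(a - 3)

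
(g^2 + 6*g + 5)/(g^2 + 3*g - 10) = (g + 1)/(g - 2)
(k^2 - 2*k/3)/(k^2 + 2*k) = (k - 2/3)/(k + 2)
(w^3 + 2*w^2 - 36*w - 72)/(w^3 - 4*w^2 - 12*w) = (w + 6)/w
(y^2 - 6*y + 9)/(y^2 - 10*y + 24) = (y^2 - 6*y + 9)/(y^2 - 10*y + 24)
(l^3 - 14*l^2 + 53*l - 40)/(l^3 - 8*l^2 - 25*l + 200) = (l - 1)/(l + 5)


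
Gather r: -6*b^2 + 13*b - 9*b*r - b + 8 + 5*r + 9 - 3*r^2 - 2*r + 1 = -6*b^2 + 12*b - 3*r^2 + r*(3 - 9*b) + 18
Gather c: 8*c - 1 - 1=8*c - 2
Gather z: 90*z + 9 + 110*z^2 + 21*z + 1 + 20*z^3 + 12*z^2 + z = 20*z^3 + 122*z^2 + 112*z + 10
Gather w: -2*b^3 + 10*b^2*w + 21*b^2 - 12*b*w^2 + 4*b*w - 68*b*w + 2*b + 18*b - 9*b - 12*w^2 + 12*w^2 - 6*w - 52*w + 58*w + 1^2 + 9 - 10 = -2*b^3 + 21*b^2 - 12*b*w^2 + 11*b + w*(10*b^2 - 64*b)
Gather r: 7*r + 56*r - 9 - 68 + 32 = 63*r - 45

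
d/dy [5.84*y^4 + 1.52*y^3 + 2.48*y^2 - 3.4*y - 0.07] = 23.36*y^3 + 4.56*y^2 + 4.96*y - 3.4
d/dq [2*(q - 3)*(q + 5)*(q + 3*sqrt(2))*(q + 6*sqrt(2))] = 8*q^3 + 12*q^2 + 54*sqrt(2)*q^2 + 84*q + 72*sqrt(2)*q - 270*sqrt(2) + 144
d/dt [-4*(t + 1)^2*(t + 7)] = 12*(-t - 5)*(t + 1)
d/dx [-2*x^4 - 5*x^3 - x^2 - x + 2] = -8*x^3 - 15*x^2 - 2*x - 1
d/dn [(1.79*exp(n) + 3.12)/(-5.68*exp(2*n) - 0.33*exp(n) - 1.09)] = (10.1672*exp(2*n) + 35.4432*exp(n) - 0.9215)*exp(n)/(32.2624*exp(4*n) + 3.7488*exp(3*n) + 12.4913*exp(2*n) + 0.7194*exp(n) + 1.1881)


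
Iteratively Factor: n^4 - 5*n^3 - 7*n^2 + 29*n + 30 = (n - 5)*(n^3 - 7*n - 6) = (n - 5)*(n - 3)*(n^2 + 3*n + 2) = (n - 5)*(n - 3)*(n + 1)*(n + 2)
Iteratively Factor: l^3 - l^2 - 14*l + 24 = (l - 3)*(l^2 + 2*l - 8) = (l - 3)*(l - 2)*(l + 4)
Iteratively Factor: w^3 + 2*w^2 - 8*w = (w + 4)*(w^2 - 2*w) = w*(w + 4)*(w - 2)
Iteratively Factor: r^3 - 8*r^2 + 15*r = (r)*(r^2 - 8*r + 15) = r*(r - 3)*(r - 5)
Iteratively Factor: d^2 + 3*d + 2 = (d + 2)*(d + 1)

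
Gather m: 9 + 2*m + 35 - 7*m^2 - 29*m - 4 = -7*m^2 - 27*m + 40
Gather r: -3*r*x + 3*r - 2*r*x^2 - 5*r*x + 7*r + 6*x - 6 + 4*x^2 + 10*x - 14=r*(-2*x^2 - 8*x + 10) + 4*x^2 + 16*x - 20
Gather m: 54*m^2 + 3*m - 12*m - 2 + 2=54*m^2 - 9*m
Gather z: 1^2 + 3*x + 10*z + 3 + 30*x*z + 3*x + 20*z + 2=6*x + z*(30*x + 30) + 6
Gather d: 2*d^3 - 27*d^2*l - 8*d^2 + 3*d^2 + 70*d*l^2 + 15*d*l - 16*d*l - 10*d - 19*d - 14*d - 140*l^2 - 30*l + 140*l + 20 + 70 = 2*d^3 + d^2*(-27*l - 5) + d*(70*l^2 - l - 43) - 140*l^2 + 110*l + 90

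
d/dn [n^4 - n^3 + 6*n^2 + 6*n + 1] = 4*n^3 - 3*n^2 + 12*n + 6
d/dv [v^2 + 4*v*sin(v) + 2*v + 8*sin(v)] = 4*v*cos(v) + 2*v + 4*sin(v) + 8*cos(v) + 2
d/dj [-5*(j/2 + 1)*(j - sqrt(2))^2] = 5*(j - sqrt(2))*(-3*j - 4 + sqrt(2))/2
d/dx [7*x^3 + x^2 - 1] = x*(21*x + 2)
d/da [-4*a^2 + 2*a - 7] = 2 - 8*a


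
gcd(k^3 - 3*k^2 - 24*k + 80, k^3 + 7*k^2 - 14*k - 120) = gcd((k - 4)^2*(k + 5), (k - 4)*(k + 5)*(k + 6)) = k^2 + k - 20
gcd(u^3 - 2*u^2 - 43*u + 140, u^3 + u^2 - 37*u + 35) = u^2 + 2*u - 35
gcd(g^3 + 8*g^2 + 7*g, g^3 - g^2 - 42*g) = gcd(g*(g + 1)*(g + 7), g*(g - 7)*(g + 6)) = g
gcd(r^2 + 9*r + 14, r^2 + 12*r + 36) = 1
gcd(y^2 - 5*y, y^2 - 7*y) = y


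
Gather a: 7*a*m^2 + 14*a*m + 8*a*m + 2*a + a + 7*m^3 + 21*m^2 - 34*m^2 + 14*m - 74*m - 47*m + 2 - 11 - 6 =a*(7*m^2 + 22*m + 3) + 7*m^3 - 13*m^2 - 107*m - 15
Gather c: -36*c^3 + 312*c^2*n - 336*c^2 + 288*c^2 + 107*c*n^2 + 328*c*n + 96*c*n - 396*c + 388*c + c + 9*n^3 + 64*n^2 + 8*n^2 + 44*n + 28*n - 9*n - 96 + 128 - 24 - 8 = -36*c^3 + c^2*(312*n - 48) + c*(107*n^2 + 424*n - 7) + 9*n^3 + 72*n^2 + 63*n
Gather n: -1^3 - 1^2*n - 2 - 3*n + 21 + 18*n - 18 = 14*n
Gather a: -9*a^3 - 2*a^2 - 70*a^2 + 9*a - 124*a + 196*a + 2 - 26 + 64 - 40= -9*a^3 - 72*a^2 + 81*a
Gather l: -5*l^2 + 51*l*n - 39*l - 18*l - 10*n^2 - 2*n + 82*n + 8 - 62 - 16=-5*l^2 + l*(51*n - 57) - 10*n^2 + 80*n - 70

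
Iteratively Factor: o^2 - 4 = (o - 2)*(o + 2)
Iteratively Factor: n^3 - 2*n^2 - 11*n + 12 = (n + 3)*(n^2 - 5*n + 4) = (n - 4)*(n + 3)*(n - 1)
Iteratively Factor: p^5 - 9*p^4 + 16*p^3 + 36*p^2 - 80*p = (p - 4)*(p^4 - 5*p^3 - 4*p^2 + 20*p) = p*(p - 4)*(p^3 - 5*p^2 - 4*p + 20) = p*(p - 4)*(p - 2)*(p^2 - 3*p - 10) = p*(p - 5)*(p - 4)*(p - 2)*(p + 2)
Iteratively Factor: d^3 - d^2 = (d)*(d^2 - d) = d*(d - 1)*(d)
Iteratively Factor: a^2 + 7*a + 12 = (a + 3)*(a + 4)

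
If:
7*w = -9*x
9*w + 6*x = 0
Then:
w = 0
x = 0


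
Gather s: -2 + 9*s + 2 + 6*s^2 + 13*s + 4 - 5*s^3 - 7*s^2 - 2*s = -5*s^3 - s^2 + 20*s + 4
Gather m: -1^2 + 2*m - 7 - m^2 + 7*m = -m^2 + 9*m - 8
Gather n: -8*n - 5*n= -13*n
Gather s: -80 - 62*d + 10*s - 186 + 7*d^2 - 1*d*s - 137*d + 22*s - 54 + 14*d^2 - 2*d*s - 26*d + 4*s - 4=21*d^2 - 225*d + s*(36 - 3*d) - 324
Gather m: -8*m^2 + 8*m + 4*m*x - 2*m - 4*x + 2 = -8*m^2 + m*(4*x + 6) - 4*x + 2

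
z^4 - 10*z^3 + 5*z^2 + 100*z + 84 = (z - 7)*(z - 6)*(z + 1)*(z + 2)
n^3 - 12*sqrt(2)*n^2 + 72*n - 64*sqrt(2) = (n - 8*sqrt(2))*(n - 2*sqrt(2))^2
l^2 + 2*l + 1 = (l + 1)^2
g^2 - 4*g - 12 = (g - 6)*(g + 2)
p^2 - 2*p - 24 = (p - 6)*(p + 4)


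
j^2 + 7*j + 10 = (j + 2)*(j + 5)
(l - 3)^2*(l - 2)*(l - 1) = l^4 - 9*l^3 + 29*l^2 - 39*l + 18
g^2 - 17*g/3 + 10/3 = (g - 5)*(g - 2/3)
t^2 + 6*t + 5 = (t + 1)*(t + 5)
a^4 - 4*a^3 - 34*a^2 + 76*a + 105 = (a - 7)*(a - 3)*(a + 1)*(a + 5)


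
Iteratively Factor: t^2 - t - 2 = (t - 2)*(t + 1)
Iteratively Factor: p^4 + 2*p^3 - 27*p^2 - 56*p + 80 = (p - 1)*(p^3 + 3*p^2 - 24*p - 80) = (p - 1)*(p + 4)*(p^2 - p - 20) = (p - 1)*(p + 4)^2*(p - 5)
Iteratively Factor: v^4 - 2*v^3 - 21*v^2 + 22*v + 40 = (v - 2)*(v^3 - 21*v - 20) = (v - 5)*(v - 2)*(v^2 + 5*v + 4) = (v - 5)*(v - 2)*(v + 4)*(v + 1)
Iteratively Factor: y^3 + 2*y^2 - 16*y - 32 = (y + 4)*(y^2 - 2*y - 8) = (y + 2)*(y + 4)*(y - 4)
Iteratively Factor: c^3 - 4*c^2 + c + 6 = (c - 3)*(c^2 - c - 2) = (c - 3)*(c - 2)*(c + 1)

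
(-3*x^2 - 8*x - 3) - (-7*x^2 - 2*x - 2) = 4*x^2 - 6*x - 1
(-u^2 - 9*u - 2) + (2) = -u^2 - 9*u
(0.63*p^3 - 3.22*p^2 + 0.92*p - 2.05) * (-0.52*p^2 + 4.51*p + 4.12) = -0.3276*p^5 + 4.5157*p^4 - 12.405*p^3 - 8.0512*p^2 - 5.4551*p - 8.446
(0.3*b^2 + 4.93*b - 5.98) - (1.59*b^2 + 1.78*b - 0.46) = -1.29*b^2 + 3.15*b - 5.52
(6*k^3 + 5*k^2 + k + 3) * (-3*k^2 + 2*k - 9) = -18*k^5 - 3*k^4 - 47*k^3 - 52*k^2 - 3*k - 27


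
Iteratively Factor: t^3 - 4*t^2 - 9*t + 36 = (t - 3)*(t^2 - t - 12) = (t - 4)*(t - 3)*(t + 3)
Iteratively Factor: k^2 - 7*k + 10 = (k - 2)*(k - 5)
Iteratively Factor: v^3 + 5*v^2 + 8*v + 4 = (v + 2)*(v^2 + 3*v + 2) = (v + 2)^2*(v + 1)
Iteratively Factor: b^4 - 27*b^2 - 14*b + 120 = (b - 2)*(b^3 + 2*b^2 - 23*b - 60) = (b - 5)*(b - 2)*(b^2 + 7*b + 12) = (b - 5)*(b - 2)*(b + 4)*(b + 3)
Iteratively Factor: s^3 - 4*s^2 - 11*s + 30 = (s - 5)*(s^2 + s - 6) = (s - 5)*(s + 3)*(s - 2)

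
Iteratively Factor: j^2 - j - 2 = (j - 2)*(j + 1)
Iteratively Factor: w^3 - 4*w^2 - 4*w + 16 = (w + 2)*(w^2 - 6*w + 8) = (w - 4)*(w + 2)*(w - 2)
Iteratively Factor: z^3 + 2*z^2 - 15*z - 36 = (z + 3)*(z^2 - z - 12) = (z - 4)*(z + 3)*(z + 3)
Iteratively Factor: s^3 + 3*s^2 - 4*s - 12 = (s + 2)*(s^2 + s - 6) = (s + 2)*(s + 3)*(s - 2)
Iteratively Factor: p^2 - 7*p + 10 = (p - 2)*(p - 5)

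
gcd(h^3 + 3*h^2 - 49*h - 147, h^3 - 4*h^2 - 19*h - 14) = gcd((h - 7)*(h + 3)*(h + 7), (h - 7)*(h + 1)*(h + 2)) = h - 7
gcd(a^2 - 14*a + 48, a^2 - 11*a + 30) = a - 6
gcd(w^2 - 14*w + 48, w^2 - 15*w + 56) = w - 8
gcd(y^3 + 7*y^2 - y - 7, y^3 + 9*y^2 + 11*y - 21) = y^2 + 6*y - 7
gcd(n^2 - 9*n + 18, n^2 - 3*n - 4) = 1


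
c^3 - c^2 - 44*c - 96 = (c - 8)*(c + 3)*(c + 4)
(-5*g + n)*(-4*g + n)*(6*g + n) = 120*g^3 - 34*g^2*n - 3*g*n^2 + n^3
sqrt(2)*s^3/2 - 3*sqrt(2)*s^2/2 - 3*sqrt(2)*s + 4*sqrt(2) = (s - 4)*(s - 1)*(sqrt(2)*s/2 + sqrt(2))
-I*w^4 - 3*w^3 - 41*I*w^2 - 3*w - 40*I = (w - 8*I)*(w - I)*(w + 5*I)*(-I*w + 1)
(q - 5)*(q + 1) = q^2 - 4*q - 5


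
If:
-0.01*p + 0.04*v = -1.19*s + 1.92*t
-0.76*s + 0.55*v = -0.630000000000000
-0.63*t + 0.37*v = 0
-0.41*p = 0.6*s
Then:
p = -6.11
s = 4.18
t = 2.72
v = 4.63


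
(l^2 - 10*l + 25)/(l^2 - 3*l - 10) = (l - 5)/(l + 2)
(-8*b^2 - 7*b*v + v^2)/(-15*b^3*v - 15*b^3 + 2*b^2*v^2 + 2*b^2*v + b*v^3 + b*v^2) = (-8*b^2 - 7*b*v + v^2)/(b*(-15*b^2*v - 15*b^2 + 2*b*v^2 + 2*b*v + v^3 + v^2))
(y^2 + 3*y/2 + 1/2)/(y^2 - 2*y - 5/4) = 2*(y + 1)/(2*y - 5)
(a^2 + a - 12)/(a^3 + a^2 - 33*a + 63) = (a + 4)/(a^2 + 4*a - 21)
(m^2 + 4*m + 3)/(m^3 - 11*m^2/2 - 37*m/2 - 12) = 2*(m + 3)/(2*m^2 - 13*m - 24)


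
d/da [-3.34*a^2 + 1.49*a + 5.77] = 1.49 - 6.68*a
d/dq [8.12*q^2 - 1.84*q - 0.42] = 16.24*q - 1.84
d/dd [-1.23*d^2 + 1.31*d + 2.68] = 1.31 - 2.46*d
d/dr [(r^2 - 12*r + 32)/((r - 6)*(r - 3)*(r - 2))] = (-r^4 + 24*r^3 - 192*r^2 + 632*r - 720)/(r^6 - 22*r^5 + 193*r^4 - 864*r^3 + 2088*r^2 - 2592*r + 1296)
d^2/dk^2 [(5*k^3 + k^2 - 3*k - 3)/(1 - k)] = -10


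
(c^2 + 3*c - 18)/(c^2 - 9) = (c + 6)/(c + 3)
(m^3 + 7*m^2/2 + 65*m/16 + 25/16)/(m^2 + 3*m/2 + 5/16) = (4*m^2 + 9*m + 5)/(4*m + 1)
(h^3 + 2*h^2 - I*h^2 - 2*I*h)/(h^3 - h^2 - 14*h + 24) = h*(h^2 + h*(2 - I) - 2*I)/(h^3 - h^2 - 14*h + 24)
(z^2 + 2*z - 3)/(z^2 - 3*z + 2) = (z + 3)/(z - 2)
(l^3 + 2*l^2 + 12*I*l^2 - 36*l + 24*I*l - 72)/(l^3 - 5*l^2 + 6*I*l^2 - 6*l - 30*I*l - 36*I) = (l^2 + l*(2 + 6*I) + 12*I)/(l^2 - 5*l - 6)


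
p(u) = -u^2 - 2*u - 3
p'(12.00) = -26.00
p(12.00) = -171.00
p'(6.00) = -14.00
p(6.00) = -51.00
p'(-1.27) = 0.54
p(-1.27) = -2.07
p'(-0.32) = -1.36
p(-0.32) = -2.46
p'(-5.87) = 9.74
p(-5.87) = -25.72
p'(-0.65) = -0.70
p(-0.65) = -2.12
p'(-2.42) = 2.84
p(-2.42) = -4.02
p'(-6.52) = 11.04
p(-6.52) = -32.47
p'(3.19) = -8.38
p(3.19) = -19.56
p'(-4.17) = 6.34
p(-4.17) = -12.05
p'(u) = -2*u - 2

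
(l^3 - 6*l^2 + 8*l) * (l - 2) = l^4 - 8*l^3 + 20*l^2 - 16*l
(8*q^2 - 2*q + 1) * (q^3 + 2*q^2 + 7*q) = 8*q^5 + 14*q^4 + 53*q^3 - 12*q^2 + 7*q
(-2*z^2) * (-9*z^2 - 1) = 18*z^4 + 2*z^2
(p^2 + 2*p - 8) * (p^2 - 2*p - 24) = p^4 - 36*p^2 - 32*p + 192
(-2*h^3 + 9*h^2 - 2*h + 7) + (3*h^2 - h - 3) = -2*h^3 + 12*h^2 - 3*h + 4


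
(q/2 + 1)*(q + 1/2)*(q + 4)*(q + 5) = q^4/2 + 23*q^3/4 + 87*q^2/4 + 59*q/2 + 10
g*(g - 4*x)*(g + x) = g^3 - 3*g^2*x - 4*g*x^2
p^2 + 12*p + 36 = (p + 6)^2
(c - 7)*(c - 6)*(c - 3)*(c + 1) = c^4 - 15*c^3 + 65*c^2 - 45*c - 126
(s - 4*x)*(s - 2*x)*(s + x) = s^3 - 5*s^2*x + 2*s*x^2 + 8*x^3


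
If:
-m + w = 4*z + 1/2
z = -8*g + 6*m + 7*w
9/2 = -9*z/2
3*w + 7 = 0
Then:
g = -25/24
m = 7/6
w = -7/3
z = -1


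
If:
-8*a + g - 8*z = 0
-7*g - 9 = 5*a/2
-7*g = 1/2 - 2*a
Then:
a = -17/9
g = -11/18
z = 29/16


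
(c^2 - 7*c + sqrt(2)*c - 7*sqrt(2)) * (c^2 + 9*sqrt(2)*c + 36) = c^4 - 7*c^3 + 10*sqrt(2)*c^3 - 70*sqrt(2)*c^2 + 54*c^2 - 378*c + 36*sqrt(2)*c - 252*sqrt(2)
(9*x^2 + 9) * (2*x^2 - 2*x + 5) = 18*x^4 - 18*x^3 + 63*x^2 - 18*x + 45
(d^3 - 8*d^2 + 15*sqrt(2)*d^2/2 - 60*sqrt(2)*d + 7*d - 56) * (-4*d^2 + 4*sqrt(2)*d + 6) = -4*d^5 - 26*sqrt(2)*d^4 + 32*d^4 + 38*d^3 + 208*sqrt(2)*d^3 - 304*d^2 + 73*sqrt(2)*d^2 - 584*sqrt(2)*d + 42*d - 336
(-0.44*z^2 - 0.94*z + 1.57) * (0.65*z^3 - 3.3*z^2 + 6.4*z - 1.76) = -0.286*z^5 + 0.841*z^4 + 1.3065*z^3 - 10.4226*z^2 + 11.7024*z - 2.7632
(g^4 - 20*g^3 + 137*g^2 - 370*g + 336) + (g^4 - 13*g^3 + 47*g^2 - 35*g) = 2*g^4 - 33*g^3 + 184*g^2 - 405*g + 336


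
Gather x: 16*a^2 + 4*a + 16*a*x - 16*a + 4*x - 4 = 16*a^2 - 12*a + x*(16*a + 4) - 4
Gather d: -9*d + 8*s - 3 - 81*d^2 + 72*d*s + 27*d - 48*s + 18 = -81*d^2 + d*(72*s + 18) - 40*s + 15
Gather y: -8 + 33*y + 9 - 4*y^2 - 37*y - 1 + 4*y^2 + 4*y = 0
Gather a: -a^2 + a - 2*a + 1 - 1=-a^2 - a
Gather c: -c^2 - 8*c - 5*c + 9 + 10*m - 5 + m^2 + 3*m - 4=-c^2 - 13*c + m^2 + 13*m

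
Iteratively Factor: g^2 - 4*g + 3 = (g - 1)*(g - 3)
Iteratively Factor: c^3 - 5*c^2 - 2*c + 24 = (c + 2)*(c^2 - 7*c + 12) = (c - 4)*(c + 2)*(c - 3)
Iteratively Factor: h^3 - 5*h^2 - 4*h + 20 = (h - 2)*(h^2 - 3*h - 10) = (h - 5)*(h - 2)*(h + 2)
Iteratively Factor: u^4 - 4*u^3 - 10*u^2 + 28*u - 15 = (u - 5)*(u^3 + u^2 - 5*u + 3) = (u - 5)*(u - 1)*(u^2 + 2*u - 3) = (u - 5)*(u - 1)^2*(u + 3)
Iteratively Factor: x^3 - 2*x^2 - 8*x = (x - 4)*(x^2 + 2*x) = x*(x - 4)*(x + 2)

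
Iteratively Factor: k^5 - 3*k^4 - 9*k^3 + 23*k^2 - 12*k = (k + 3)*(k^4 - 6*k^3 + 9*k^2 - 4*k) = (k - 1)*(k + 3)*(k^3 - 5*k^2 + 4*k) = (k - 4)*(k - 1)*(k + 3)*(k^2 - k) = (k - 4)*(k - 1)^2*(k + 3)*(k)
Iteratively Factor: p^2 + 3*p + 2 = (p + 1)*(p + 2)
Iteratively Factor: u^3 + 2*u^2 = (u)*(u^2 + 2*u) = u^2*(u + 2)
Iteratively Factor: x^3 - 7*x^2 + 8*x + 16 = (x + 1)*(x^2 - 8*x + 16) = (x - 4)*(x + 1)*(x - 4)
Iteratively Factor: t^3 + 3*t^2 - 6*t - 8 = (t + 4)*(t^2 - t - 2) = (t - 2)*(t + 4)*(t + 1)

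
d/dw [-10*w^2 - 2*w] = -20*w - 2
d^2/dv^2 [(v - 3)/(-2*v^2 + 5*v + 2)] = 2*((v - 3)*(4*v - 5)^2 + (6*v - 11)*(-2*v^2 + 5*v + 2))/(-2*v^2 + 5*v + 2)^3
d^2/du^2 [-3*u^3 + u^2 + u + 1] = 2 - 18*u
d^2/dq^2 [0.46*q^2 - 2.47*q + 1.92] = 0.920000000000000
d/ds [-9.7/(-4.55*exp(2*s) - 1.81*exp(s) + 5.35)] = (-88.27*exp(s) - 17.557)*exp(s)/(4.55*exp(2*s) + 1.81*exp(s) - 5.35)^2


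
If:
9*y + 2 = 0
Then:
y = -2/9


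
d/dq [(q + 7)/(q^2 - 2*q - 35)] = (q^2 - 2*q - 2*(q - 1)*(q + 7) - 35)/(-q^2 + 2*q + 35)^2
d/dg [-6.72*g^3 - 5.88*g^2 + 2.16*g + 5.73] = -20.16*g^2 - 11.76*g + 2.16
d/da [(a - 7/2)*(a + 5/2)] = 2*a - 1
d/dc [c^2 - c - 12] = 2*c - 1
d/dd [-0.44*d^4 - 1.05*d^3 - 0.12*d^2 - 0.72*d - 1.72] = -1.76*d^3 - 3.15*d^2 - 0.24*d - 0.72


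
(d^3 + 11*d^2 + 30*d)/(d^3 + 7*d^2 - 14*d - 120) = d/(d - 4)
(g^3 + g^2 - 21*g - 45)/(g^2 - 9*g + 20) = (g^2 + 6*g + 9)/(g - 4)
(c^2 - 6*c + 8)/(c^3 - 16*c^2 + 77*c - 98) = (c - 4)/(c^2 - 14*c + 49)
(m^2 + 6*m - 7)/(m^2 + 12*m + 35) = (m - 1)/(m + 5)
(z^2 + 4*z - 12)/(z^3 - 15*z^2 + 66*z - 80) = (z + 6)/(z^2 - 13*z + 40)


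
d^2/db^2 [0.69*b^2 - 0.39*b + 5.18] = 1.38000000000000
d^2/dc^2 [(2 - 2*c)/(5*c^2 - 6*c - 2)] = 4*(4*(c - 1)*(5*c - 3)^2 + (15*c - 11)*(-5*c^2 + 6*c + 2))/(-5*c^2 + 6*c + 2)^3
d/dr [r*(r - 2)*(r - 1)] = 3*r^2 - 6*r + 2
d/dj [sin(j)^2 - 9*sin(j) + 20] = (2*sin(j) - 9)*cos(j)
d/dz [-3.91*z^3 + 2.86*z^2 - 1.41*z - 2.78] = -11.73*z^2 + 5.72*z - 1.41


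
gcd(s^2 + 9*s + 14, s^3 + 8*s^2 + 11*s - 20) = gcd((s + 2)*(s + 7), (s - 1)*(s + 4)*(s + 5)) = 1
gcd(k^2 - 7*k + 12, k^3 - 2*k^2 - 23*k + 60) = k^2 - 7*k + 12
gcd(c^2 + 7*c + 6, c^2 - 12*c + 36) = 1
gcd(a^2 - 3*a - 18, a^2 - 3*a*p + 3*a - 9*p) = a + 3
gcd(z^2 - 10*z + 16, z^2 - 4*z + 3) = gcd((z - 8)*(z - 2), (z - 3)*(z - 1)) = 1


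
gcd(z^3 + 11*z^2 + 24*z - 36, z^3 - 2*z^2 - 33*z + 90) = z + 6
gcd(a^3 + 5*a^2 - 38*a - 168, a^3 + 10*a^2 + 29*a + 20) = a + 4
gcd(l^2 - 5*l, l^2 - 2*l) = l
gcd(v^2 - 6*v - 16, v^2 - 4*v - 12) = v + 2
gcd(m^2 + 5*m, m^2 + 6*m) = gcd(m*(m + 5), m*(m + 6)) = m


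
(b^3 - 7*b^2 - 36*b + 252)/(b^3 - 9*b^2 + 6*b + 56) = (b^2 - 36)/(b^2 - 2*b - 8)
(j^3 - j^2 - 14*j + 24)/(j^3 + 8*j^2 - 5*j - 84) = (j - 2)/(j + 7)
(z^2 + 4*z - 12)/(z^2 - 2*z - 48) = (z - 2)/(z - 8)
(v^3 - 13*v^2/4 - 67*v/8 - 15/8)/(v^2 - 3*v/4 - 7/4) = (-8*v^3 + 26*v^2 + 67*v + 15)/(2*(-4*v^2 + 3*v + 7))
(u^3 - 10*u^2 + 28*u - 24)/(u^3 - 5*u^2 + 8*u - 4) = (u - 6)/(u - 1)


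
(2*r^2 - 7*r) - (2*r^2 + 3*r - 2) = 2 - 10*r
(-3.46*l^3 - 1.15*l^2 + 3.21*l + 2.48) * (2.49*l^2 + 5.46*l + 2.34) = -8.6154*l^5 - 21.7551*l^4 - 6.3825*l^3 + 21.0108*l^2 + 21.0522*l + 5.8032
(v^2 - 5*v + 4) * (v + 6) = v^3 + v^2 - 26*v + 24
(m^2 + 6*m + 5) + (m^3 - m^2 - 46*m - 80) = m^3 - 40*m - 75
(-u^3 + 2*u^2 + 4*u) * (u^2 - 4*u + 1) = -u^5 + 6*u^4 - 5*u^3 - 14*u^2 + 4*u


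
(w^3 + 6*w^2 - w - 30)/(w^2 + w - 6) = w + 5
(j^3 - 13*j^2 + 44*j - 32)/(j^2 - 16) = (j^2 - 9*j + 8)/(j + 4)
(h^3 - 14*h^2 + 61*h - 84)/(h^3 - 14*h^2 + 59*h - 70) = (h^2 - 7*h + 12)/(h^2 - 7*h + 10)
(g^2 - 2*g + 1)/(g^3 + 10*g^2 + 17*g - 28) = (g - 1)/(g^2 + 11*g + 28)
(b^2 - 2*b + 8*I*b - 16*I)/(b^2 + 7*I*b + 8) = (b - 2)/(b - I)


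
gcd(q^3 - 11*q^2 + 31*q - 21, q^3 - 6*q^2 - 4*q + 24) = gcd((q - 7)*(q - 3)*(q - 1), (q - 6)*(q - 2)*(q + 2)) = 1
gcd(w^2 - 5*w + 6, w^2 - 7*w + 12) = w - 3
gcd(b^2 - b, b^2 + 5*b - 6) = b - 1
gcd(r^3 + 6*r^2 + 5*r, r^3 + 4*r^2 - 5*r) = r^2 + 5*r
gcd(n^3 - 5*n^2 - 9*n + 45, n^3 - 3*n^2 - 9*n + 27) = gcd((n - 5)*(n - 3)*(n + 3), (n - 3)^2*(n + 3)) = n^2 - 9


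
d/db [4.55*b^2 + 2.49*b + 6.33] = 9.1*b + 2.49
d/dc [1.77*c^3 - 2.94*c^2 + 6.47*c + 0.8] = 5.31*c^2 - 5.88*c + 6.47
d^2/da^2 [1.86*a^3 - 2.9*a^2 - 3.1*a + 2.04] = 11.16*a - 5.8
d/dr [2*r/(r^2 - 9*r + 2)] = 2*(2 - r^2)/(r^4 - 18*r^3 + 85*r^2 - 36*r + 4)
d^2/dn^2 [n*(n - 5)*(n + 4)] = 6*n - 2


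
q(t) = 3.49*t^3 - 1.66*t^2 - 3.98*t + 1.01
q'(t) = 10.47*t^2 - 3.32*t - 3.98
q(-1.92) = -22.17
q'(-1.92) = 40.99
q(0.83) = -1.44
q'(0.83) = 0.48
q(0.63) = -1.28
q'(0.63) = -1.92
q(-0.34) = 2.03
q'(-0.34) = -1.64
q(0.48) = -0.90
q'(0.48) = -3.16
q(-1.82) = -18.28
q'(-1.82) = 36.74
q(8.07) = 1694.98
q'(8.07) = 651.09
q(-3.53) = -159.14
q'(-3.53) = 138.21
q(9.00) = 2374.94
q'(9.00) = 814.21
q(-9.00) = -2641.84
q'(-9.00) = 873.97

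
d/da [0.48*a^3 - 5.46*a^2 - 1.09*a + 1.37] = 1.44*a^2 - 10.92*a - 1.09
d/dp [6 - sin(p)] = -cos(p)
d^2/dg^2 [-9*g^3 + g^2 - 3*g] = 2 - 54*g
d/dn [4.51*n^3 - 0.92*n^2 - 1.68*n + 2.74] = 13.53*n^2 - 1.84*n - 1.68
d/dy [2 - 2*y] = -2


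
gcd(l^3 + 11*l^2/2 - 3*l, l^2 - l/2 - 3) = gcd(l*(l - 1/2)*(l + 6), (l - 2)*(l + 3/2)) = 1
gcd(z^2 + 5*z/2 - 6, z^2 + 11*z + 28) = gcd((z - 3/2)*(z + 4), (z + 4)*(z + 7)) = z + 4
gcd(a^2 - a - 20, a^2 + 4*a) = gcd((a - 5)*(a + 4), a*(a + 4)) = a + 4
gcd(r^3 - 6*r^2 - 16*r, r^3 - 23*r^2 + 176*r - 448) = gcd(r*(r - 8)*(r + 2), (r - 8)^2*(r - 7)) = r - 8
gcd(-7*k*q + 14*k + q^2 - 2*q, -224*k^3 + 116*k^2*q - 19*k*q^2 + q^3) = -7*k + q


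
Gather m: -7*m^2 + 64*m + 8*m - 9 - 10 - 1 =-7*m^2 + 72*m - 20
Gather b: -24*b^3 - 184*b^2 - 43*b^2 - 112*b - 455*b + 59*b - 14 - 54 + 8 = -24*b^3 - 227*b^2 - 508*b - 60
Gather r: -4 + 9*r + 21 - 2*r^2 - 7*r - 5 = -2*r^2 + 2*r + 12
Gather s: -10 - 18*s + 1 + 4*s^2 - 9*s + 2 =4*s^2 - 27*s - 7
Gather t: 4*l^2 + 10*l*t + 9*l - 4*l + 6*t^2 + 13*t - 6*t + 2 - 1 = 4*l^2 + 5*l + 6*t^2 + t*(10*l + 7) + 1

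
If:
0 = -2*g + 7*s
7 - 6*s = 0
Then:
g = 49/12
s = 7/6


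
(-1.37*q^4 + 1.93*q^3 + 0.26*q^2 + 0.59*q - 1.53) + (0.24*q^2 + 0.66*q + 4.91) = -1.37*q^4 + 1.93*q^3 + 0.5*q^2 + 1.25*q + 3.38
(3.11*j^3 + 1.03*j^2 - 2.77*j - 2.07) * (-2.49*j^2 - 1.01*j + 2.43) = -7.7439*j^5 - 5.7058*j^4 + 13.4143*j^3 + 10.4549*j^2 - 4.6404*j - 5.0301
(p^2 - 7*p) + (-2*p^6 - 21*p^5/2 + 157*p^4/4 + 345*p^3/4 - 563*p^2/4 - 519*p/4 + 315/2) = -2*p^6 - 21*p^5/2 + 157*p^4/4 + 345*p^3/4 - 559*p^2/4 - 547*p/4 + 315/2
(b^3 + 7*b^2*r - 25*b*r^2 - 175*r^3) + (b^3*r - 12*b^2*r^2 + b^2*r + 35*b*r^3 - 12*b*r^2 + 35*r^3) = b^3*r + b^3 - 12*b^2*r^2 + 8*b^2*r + 35*b*r^3 - 37*b*r^2 - 140*r^3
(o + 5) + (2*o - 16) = 3*o - 11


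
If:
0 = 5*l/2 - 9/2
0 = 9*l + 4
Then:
No Solution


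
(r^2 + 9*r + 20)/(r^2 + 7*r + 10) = (r + 4)/(r + 2)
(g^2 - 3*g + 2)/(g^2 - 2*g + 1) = (g - 2)/(g - 1)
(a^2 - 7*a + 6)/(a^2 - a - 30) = (a - 1)/(a + 5)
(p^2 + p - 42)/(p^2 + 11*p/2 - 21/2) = 2*(p - 6)/(2*p - 3)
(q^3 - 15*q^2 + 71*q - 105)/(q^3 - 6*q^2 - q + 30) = (q - 7)/(q + 2)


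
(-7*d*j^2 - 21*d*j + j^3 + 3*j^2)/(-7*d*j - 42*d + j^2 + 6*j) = j*(j + 3)/(j + 6)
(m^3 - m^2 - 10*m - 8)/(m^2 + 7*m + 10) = (m^2 - 3*m - 4)/(m + 5)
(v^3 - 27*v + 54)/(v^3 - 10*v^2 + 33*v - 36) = (v + 6)/(v - 4)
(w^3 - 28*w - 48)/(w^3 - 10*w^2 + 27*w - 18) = (w^2 + 6*w + 8)/(w^2 - 4*w + 3)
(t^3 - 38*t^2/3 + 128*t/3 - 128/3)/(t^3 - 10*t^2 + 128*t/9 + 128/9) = 3*(t - 2)/(3*t + 2)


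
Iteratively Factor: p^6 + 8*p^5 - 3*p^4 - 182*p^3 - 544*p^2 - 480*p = (p + 4)*(p^5 + 4*p^4 - 19*p^3 - 106*p^2 - 120*p) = (p + 2)*(p + 4)*(p^4 + 2*p^3 - 23*p^2 - 60*p) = (p - 5)*(p + 2)*(p + 4)*(p^3 + 7*p^2 + 12*p) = (p - 5)*(p + 2)*(p + 3)*(p + 4)*(p^2 + 4*p) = p*(p - 5)*(p + 2)*(p + 3)*(p + 4)*(p + 4)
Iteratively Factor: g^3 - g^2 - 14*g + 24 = (g - 2)*(g^2 + g - 12) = (g - 2)*(g + 4)*(g - 3)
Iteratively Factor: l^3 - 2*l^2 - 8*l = (l + 2)*(l^2 - 4*l) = l*(l + 2)*(l - 4)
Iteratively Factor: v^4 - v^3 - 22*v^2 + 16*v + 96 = (v - 4)*(v^3 + 3*v^2 - 10*v - 24) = (v - 4)*(v + 4)*(v^2 - v - 6) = (v - 4)*(v + 2)*(v + 4)*(v - 3)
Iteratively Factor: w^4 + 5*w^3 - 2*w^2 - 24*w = (w - 2)*(w^3 + 7*w^2 + 12*w) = (w - 2)*(w + 3)*(w^2 + 4*w) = w*(w - 2)*(w + 3)*(w + 4)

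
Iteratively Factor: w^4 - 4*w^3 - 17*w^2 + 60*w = (w + 4)*(w^3 - 8*w^2 + 15*w) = (w - 3)*(w + 4)*(w^2 - 5*w) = (w - 5)*(w - 3)*(w + 4)*(w)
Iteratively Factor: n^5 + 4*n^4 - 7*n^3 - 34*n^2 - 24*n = (n + 2)*(n^4 + 2*n^3 - 11*n^2 - 12*n) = n*(n + 2)*(n^3 + 2*n^2 - 11*n - 12) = n*(n + 1)*(n + 2)*(n^2 + n - 12) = n*(n - 3)*(n + 1)*(n + 2)*(n + 4)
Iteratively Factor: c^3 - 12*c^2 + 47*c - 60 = (c - 3)*(c^2 - 9*c + 20) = (c - 4)*(c - 3)*(c - 5)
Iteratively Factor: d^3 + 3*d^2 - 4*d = (d)*(d^2 + 3*d - 4) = d*(d - 1)*(d + 4)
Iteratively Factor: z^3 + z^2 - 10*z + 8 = (z - 1)*(z^2 + 2*z - 8) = (z - 2)*(z - 1)*(z + 4)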